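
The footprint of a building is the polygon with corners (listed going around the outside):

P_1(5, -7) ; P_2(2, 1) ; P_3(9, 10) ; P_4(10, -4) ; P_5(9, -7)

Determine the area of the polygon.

84

Σ = (19) + (11) + (-136) + (-34) + (-28) = -168
Area = |Σ|/2 = 84.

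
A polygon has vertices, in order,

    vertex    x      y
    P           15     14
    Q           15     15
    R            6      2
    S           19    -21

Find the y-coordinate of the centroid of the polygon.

Apply Gauss's area formula. First the cross-terms c_i = x_i·y_{i+1} − x_{i+1}·y_i:
  15, -60, -164, 581  ⇒  2A = 372, A = 186.
Then Σ (y_i + y_{i+1})·c_i = -1536, so ȳ = -1536 / (6·186) = -128/93.

-128/93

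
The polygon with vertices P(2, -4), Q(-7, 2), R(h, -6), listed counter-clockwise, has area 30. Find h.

The doubled signed area Σ (x_i y_{i+1} − x_{i+1} y_i) is linear in h.
With h=0 it equals 30; the coefficient of h is -6 (from the two edges through R).
So -6·h + 30 = 2·30 = 60 ⇒ h = -5.

-5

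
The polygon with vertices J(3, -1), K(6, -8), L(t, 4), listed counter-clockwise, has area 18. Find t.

The doubled signed area Σ (x_i y_{i+1} − x_{i+1} y_i) is linear in t.
With t=0 it equals -6; the coefficient of t is 7 (from the two edges through L).
So 7·t + -6 = 2·18 = 36 ⇒ t = 6.

6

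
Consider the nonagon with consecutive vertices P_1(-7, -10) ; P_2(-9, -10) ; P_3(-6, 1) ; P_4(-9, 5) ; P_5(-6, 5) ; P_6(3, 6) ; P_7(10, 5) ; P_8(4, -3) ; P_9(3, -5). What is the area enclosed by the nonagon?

173.5

Apply the surveyor's formula: 2A = Σ (x_i·y_{i+1} − x_{i+1}·y_i), indices taken mod 9.
Σ = (-20) + (-69) + (-21) + (-15) + (-51) + (-45) + (-50) + (-11) + (-65) = -347
Area = |Σ|/2 = 173.5.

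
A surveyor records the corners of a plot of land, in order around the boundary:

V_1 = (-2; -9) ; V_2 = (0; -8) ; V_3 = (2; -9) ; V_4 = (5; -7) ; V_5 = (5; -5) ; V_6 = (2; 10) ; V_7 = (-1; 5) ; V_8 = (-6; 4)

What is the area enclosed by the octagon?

Apply the shoelace (surveyor's) formula: 2A = Σ (x_i·y_{i+1} − x_{i+1}·y_i), indices taken mod 8.
V_1→V_2: (-2)(-8) − (0)(-9) = 16
V_2→V_3: (0)(-9) − (2)(-8) = 16
V_3→V_4: (2)(-7) − (5)(-9) = 31
V_4→V_5: (5)(-5) − (5)(-7) = 10
V_5→V_6: (5)(10) − (2)(-5) = 60
V_6→V_7: (2)(5) − (-1)(10) = 20
V_7→V_8: (-1)(4) − (-6)(5) = 26
V_8→V_1: (-6)(-9) − (-2)(4) = 62
Σ = 241
Area = |Σ|/2 = 120.5.

120.5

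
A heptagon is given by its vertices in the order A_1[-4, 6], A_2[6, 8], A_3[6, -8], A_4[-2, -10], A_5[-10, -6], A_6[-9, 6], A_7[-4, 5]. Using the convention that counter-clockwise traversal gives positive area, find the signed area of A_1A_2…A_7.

-233.5

Apply Gauss's area formula: 2A = Σ (x_i·y_{i+1} − x_{i+1}·y_i), indices taken mod 7.
Σ = (-68) + (-96) + (-76) + (-88) + (-114) + (-21) + (-4) = -467
Signed area = Σ/2 = -233.5 (negative ⇒ clockwise traversal).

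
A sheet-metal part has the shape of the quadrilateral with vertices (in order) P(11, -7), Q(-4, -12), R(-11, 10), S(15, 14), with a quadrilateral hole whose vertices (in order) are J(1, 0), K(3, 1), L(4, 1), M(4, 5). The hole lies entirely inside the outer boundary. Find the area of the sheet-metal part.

Outer boundary:
Cross-terms: -160, -172, -304, -259  ⇒  Σ = -895
Area = |Σ|/2 = 447.5.
Hole:
Apply the shoelace formula: 2A = Σ (x_i·y_{i+1} − x_{i+1}·y_i), indices taken mod 4.
Σ = (1) + (-1) + (16) + (-5) = 11
Area = |Σ|/2 = 5.5.
Net area = 447.5 − 5.5 = 442.

442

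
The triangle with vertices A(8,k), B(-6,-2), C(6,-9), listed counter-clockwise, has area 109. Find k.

Write out the shoelace sum; only the two edges meeting at A involve k:
2·Area = [(6·k − 8·(-9)) + (8·(-2) − (-6)·k)] + 66
       = 12·k + 122 = 218
⇒ k = 8.

8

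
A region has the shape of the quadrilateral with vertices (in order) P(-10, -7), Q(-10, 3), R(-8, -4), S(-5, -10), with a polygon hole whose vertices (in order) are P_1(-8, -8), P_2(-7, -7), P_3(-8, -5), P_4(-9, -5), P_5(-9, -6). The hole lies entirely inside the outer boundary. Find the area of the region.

Outer boundary:
Apply the surveyor's formula: 2A = Σ (x_i·y_{i+1} − x_{i+1}·y_i), indices taken mod 4.
Σ = (-100) + (64) + (60) + (-65) = -41
Area = |Σ|/2 = 20.5.
Hole:
Apply the surveyor's formula: 2A = Σ (x_i·y_{i+1} − x_{i+1}·y_i), indices taken mod 5.
Σ = (0) + (-21) + (-5) + (9) + (24) = 7
Area = |Σ|/2 = 3.5.
Net area = 20.5 − 3.5 = 17.

17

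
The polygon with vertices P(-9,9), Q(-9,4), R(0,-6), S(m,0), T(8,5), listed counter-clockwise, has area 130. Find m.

4

The doubled signed area Σ (x_i y_{i+1} − x_{i+1} y_i) is linear in m.
With m=0 it equals 216; the coefficient of m is 11 (from the two edges through S).
So 11·m + 216 = 2·130 = 260 ⇒ m = 4.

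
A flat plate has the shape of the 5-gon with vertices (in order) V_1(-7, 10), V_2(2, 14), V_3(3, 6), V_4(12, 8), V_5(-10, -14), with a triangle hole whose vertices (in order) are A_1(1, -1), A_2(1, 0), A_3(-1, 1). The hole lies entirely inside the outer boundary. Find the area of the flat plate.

240

Outer boundary:
V_1→V_2: (-7)(14) − (2)(10) = -118
V_2→V_3: (2)(6) − (3)(14) = -30
V_3→V_4: (3)(8) − (12)(6) = -48
V_4→V_5: (12)(-14) − (-10)(8) = -88
V_5→V_1: (-10)(10) − (-7)(-14) = -198
Σ = -482
Area = |Σ|/2 = 241.
Hole:
A_1→A_2: (1)(0) − (1)(-1) = 1
A_2→A_3: (1)(1) − (-1)(0) = 1
A_3→A_1: (-1)(-1) − (1)(1) = 0
Σ = 2
Area = |Σ|/2 = 1.
Net area = 241 − 1 = 240.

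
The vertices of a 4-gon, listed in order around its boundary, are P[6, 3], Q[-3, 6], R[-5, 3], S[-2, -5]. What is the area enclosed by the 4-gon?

60.5

Apply Gauss's area formula: 2A = Σ (x_i·y_{i+1} − x_{i+1}·y_i), indices taken mod 4.
Σ = (45) + (21) + (31) + (24) = 121
Area = |Σ|/2 = 60.5.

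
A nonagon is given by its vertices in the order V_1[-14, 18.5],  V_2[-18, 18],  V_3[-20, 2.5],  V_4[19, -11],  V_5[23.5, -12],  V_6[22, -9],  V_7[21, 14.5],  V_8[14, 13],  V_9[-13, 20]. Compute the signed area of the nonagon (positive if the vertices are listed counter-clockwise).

Apply the surveyor's formula: 2A = Σ (x_i·y_{i+1} − x_{i+1}·y_i), indices taken mod 9.
Σ = (81) + (315) + (172.5) + (30.5) + (52.5) + (508) + (70) + (449) + (39.5) = 1718
Signed area = Σ/2 = 859 (positive ⇒ counter-clockwise traversal).

859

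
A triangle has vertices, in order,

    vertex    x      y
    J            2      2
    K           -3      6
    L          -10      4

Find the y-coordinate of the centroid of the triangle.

4

Apply Gauss's area formula. First the cross-terms c_i = x_i·y_{i+1} − x_{i+1}·y_i:
  18, 48, -28  ⇒  2A = 38, A = 19.
Then Σ (y_i + y_{i+1})·c_i = 456, so ȳ = 456 / (6·19) = 4.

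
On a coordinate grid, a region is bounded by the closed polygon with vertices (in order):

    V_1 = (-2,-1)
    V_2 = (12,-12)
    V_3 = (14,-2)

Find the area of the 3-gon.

81

Apply the surveyor's formula: 2A = Σ (x_i·y_{i+1} − x_{i+1}·y_i), indices taken mod 3.
Σ = (36) + (144) + (-18) = 162
Area = |Σ|/2 = 81.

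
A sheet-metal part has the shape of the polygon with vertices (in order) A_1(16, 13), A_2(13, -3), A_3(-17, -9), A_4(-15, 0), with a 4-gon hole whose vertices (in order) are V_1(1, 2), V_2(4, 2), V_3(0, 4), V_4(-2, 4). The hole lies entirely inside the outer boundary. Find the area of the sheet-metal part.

Outer boundary:
Σ = (-217) + (-168) + (-135) + (-195) = -715
Area = |Σ|/2 = 357.5.
Hole:
Apply the surveyor's formula: 2A = Σ (x_i·y_{i+1} − x_{i+1}·y_i), indices taken mod 4.
V_1→V_2: (1)(2) − (4)(2) = -6
V_2→V_3: (4)(4) − (0)(2) = 16
V_3→V_4: (0)(4) − (-2)(4) = 8
V_4→V_1: (-2)(2) − (1)(4) = -8
Σ = 10
Area = |Σ|/2 = 5.
Net area = 357.5 − 5 = 352.5.

352.5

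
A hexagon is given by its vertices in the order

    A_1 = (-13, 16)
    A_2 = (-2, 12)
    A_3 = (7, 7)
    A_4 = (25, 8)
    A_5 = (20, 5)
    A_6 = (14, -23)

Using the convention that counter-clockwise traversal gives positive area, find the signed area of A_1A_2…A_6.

Cross-terms: -124, -98, -119, -35, -530, -75  ⇒  Σ = -981
Signed area = Σ/2 = -490.5 (negative ⇒ clockwise traversal).

-490.5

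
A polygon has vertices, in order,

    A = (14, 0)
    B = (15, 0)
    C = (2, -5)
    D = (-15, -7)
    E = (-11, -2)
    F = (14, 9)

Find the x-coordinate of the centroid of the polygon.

293/136

Apply Gauss's area formula. First the cross-terms c_i = x_i·y_{i+1} − x_{i+1}·y_i:
  0, -75, -89, -47, -71, -126  ⇒  2A = -408, A = -204.
Then Σ (x_i + x_{i+1})·c_i = -2637, so x̄ = -2637 / (6·(-204)) = 293/136.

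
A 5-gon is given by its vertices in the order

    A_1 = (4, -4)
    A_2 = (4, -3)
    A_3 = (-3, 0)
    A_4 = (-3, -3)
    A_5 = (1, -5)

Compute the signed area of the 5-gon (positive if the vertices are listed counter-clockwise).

A_1→A_2: (4)(-3) − (4)(-4) = 4
A_2→A_3: (4)(0) − (-3)(-3) = -9
A_3→A_4: (-3)(-3) − (-3)(0) = 9
A_4→A_5: (-3)(-5) − (1)(-3) = 18
A_5→A_1: (1)(-4) − (4)(-5) = 16
Σ = 38
Signed area = Σ/2 = 19 (positive ⇒ counter-clockwise traversal).

19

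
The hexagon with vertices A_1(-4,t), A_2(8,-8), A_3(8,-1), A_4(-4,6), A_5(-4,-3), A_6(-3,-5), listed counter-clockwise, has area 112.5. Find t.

The doubled signed area Σ (x_i y_{i+1} − x_{i+1} y_i) is linear in t.
With t=0 it equals 159; the coefficient of t is -11 (from the two edges through A_1).
So -11·t + 159 = 2·112.5 = 225 ⇒ t = -6.

-6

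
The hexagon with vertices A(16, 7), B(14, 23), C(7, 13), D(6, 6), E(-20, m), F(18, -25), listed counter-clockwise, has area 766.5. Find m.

-11

Write out the shoelace sum; only the two edges meeting at E involve m:
2·Area = [(6·m − (-20)·6) + ((-20)·(-25) − 18·m)] + 781
       = -12·m + 1401 = 1533
⇒ m = -11.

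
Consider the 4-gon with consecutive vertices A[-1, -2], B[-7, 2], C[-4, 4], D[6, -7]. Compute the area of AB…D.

Σ = (-16) + (-20) + (4) + (-19) = -51
Area = |Σ|/2 = 25.5.

25.5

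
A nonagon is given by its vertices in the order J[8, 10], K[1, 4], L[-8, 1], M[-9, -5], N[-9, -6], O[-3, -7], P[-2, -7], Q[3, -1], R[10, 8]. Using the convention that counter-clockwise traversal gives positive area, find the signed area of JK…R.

Apply the surveyor's formula: 2A = Σ (x_i·y_{i+1} − x_{i+1}·y_i), indices taken mod 9.
Σ = (22) + (33) + (49) + (9) + (45) + (7) + (23) + (34) + (36) = 258
Signed area = Σ/2 = 129 (positive ⇒ counter-clockwise traversal).

129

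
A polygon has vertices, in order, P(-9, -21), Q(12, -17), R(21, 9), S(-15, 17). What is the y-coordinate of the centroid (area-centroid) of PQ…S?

Apply the shoelace (surveyor's) formula. First the cross-terms c_i = x_i·y_{i+1} − x_{i+1}·y_i:
  405, 465, 492, 468  ⇒  2A = 1830, A = 915.
Then Σ (y_i + y_{i+1})·c_i = -8190, so ȳ = -8190 / (6·915) = -91/61.

-91/61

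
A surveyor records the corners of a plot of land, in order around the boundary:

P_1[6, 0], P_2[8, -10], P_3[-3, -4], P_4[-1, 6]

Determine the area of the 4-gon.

Σ = (-60) + (-62) + (-22) + (-36) = -180
Area = |Σ|/2 = 90.

90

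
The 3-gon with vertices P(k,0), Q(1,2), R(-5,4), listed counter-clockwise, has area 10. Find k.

-3

The doubled signed area Σ (x_i y_{i+1} − x_{i+1} y_i) is linear in k.
With k=0 it equals 14; the coefficient of k is -2 (from the two edges through P).
So -2·k + 14 = 2·10 = 20 ⇒ k = -3.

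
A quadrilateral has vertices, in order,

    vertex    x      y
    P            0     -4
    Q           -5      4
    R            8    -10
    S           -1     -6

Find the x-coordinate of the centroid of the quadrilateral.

Apply the shoelace formula. First the cross-terms c_i = x_i·y_{i+1} − x_{i+1}·y_i:
  -20, 18, -58, 4  ⇒  2A = -56, A = -28.
Then Σ (x_i + x_{i+1})·c_i = -256, so x̄ = -256 / (6·(-28)) = 32/21.

32/21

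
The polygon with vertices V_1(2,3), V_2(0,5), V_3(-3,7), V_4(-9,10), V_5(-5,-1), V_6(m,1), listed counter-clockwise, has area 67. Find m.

6

The doubled signed area Σ (x_i y_{i+1} − x_{i+1} y_i) is linear in m.
With m=0 it equals 110; the coefficient of m is 4 (from the two edges through V_6).
So 4·m + 110 = 2·67 = 134 ⇒ m = 6.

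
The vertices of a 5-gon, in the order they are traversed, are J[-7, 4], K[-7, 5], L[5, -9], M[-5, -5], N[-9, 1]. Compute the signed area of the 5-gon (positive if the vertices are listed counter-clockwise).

-59

Cross-terms: -7, 38, -70, -50, -29  ⇒  Σ = -118
Signed area = Σ/2 = -59 (negative ⇒ clockwise traversal).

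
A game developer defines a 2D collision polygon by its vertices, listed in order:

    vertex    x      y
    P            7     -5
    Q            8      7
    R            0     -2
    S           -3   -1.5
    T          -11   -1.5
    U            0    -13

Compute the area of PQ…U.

P→Q: (7)(7) − (8)(-5) = 89
Q→R: (8)(-2) − (0)(7) = -16
R→S: (0)(-1.5) − (-3)(-2) = -6
S→T: (-3)(-1.5) − (-11)(-1.5) = -12
T→U: (-11)(-13) − (0)(-1.5) = 143
U→P: (0)(-5) − (7)(-13) = 91
Σ = 289
Area = |Σ|/2 = 144.5.

144.5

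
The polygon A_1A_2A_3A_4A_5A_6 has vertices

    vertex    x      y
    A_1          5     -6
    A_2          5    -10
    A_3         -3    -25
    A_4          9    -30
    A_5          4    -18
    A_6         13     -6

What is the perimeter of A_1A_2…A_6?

70

|A_1A_2| = √((0)² + (-4)²) = √16 = 4
|A_2A_3| = √((-8)² + (-15)²) = √289 = 17
|A_3A_4| = √((12)² + (-5)²) = √169 = 13
|A_4A_5| = √((-5)² + (12)²) = √169 = 13
|A_5A_6| = √((9)² + (12)²) = √225 = 15
|A_6A_1| = √((-8)² + (0)²) = √64 = 8
Perimeter = 4 + 17 + 13 + 13 + 15 + 8 = 70.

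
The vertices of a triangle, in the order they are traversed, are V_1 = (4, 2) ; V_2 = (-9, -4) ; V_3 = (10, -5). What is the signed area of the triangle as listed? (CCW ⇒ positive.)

Σ = (2) + (85) + (40) = 127
Signed area = Σ/2 = 63.5 (positive ⇒ counter-clockwise traversal).

63.5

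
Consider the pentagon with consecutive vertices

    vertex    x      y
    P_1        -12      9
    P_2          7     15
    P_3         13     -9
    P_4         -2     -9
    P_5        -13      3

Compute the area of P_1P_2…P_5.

P_1→P_2: (-12)(15) − (7)(9) = -243
P_2→P_3: (7)(-9) − (13)(15) = -258
P_3→P_4: (13)(-9) − (-2)(-9) = -135
P_4→P_5: (-2)(3) − (-13)(-9) = -123
P_5→P_1: (-13)(9) − (-12)(3) = -81
Σ = -840
Area = |Σ|/2 = 420.

420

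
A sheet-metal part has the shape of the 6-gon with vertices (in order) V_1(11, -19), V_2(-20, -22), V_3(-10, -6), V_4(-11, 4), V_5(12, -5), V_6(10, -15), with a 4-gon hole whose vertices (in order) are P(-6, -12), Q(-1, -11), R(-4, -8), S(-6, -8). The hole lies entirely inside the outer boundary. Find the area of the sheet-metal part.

475

Outer boundary:
Apply the shoelace formula: 2A = Σ (x_i·y_{i+1} − x_{i+1}·y_i), indices taken mod 6.
Σ = (-622) + (-100) + (-106) + (7) + (-130) + (-25) = -976
Area = |Σ|/2 = 488.
Hole:
Apply the surveyor's formula: 2A = Σ (x_i·y_{i+1} − x_{i+1}·y_i), indices taken mod 4.
Cross-terms: 54, -36, -16, 24  ⇒  Σ = 26
Area = |Σ|/2 = 13.
Net area = 488 − 13 = 475.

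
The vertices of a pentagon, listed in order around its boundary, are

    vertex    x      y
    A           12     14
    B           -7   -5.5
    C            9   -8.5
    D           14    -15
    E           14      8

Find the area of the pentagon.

273.5

Apply Gauss's area formula: 2A = Σ (x_i·y_{i+1} − x_{i+1}·y_i), indices taken mod 5.
A→B: (12)(-5.5) − (-7)(14) = 32
B→C: (-7)(-8.5) − (9)(-5.5) = 109
C→D: (9)(-15) − (14)(-8.5) = -16
D→E: (14)(8) − (14)(-15) = 322
E→A: (14)(14) − (12)(8) = 100
Σ = 547
Area = |Σ|/2 = 273.5.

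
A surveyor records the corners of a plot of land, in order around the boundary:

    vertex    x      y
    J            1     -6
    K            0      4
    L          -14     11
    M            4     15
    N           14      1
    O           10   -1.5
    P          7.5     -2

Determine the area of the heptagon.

241.375

Σ = (4) + (56) + (-254) + (-206) + (-31) + (-8.75) + (-43) = -482.75
Area = |Σ|/2 = 241.375.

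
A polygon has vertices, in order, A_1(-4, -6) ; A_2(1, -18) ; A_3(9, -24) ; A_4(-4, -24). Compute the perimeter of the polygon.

54

|A_1A_2| = √((5)² + (-12)²) = √169 = 13
|A_2A_3| = √((8)² + (-6)²) = √100 = 10
|A_3A_4| = √((-13)² + (0)²) = √169 = 13
|A_4A_1| = √((0)² + (18)²) = √324 = 18
Perimeter = 13 + 10 + 13 + 18 = 54.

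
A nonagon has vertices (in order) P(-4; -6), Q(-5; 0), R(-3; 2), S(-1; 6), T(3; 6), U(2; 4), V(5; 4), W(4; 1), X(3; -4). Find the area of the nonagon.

Apply the shoelace (surveyor's) formula: 2A = Σ (x_i·y_{i+1} − x_{i+1}·y_i), indices taken mod 9.
Σ = (-30) + (-10) + (-16) + (-24) + (0) + (-12) + (-11) + (-19) + (-34) = -156
Area = |Σ|/2 = 78.

78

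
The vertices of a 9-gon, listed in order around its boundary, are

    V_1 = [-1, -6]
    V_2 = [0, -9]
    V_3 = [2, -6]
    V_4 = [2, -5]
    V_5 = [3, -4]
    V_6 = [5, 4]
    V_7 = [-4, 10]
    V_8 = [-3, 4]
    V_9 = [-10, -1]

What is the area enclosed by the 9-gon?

125

Σ = (9) + (18) + (2) + (7) + (32) + (66) + (14) + (43) + (59) = 250
Area = |Σ|/2 = 125.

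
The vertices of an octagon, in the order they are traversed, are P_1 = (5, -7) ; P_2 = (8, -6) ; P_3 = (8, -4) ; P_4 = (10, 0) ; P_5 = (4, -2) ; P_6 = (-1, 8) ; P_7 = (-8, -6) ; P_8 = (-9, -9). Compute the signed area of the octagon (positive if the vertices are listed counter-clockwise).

144

Apply the surveyor's formula: 2A = Σ (x_i·y_{i+1} − x_{i+1}·y_i), indices taken mod 8.
P_1→P_2: (5)(-6) − (8)(-7) = 26
P_2→P_3: (8)(-4) − (8)(-6) = 16
P_3→P_4: (8)(0) − (10)(-4) = 40
P_4→P_5: (10)(-2) − (4)(0) = -20
P_5→P_6: (4)(8) − (-1)(-2) = 30
P_6→P_7: (-1)(-6) − (-8)(8) = 70
P_7→P_8: (-8)(-9) − (-9)(-6) = 18
P_8→P_1: (-9)(-7) − (5)(-9) = 108
Σ = 288
Signed area = Σ/2 = 144 (positive ⇒ counter-clockwise traversal).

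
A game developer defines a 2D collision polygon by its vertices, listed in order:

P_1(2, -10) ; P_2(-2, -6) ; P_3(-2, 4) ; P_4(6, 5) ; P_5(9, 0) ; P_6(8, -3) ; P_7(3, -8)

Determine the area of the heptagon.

Σ = (-32) + (-20) + (-34) + (-45) + (-27) + (-55) + (-14) = -227
Area = |Σ|/2 = 113.5.

113.5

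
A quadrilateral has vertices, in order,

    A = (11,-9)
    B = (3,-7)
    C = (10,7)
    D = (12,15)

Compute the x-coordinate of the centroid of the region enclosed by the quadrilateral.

724/83

Apply the shoelace formula. First the cross-terms c_i = x_i·y_{i+1} − x_{i+1}·y_i:
  -50, 91, 66, -273  ⇒  2A = -166, A = -83.
Then Σ (x_i + x_{i+1})·c_i = -4344, so x̄ = -4344 / (6·(-83)) = 724/83.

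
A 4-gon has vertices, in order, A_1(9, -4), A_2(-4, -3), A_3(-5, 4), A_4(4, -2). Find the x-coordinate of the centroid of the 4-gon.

-16/39

Apply the shoelace (surveyor's) formula. First the cross-terms c_i = x_i·y_{i+1} − x_{i+1}·y_i:
  -43, -31, -6, 2  ⇒  2A = -78, A = -39.
Then Σ (x_i + x_{i+1})·c_i = 96, so x̄ = 96 / (6·(-39)) = -16/39.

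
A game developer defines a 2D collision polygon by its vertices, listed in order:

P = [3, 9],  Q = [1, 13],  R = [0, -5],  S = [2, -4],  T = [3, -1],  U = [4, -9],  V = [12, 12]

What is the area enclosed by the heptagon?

125

Cross-terms: 30, -5, 10, 10, -23, 156, 72  ⇒  Σ = 250
Area = |Σ|/2 = 125.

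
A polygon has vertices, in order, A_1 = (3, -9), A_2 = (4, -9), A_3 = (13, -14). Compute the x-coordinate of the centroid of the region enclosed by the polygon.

20/3

Apply Gauss's area formula. First the cross-terms c_i = x_i·y_{i+1} − x_{i+1}·y_i:
  9, 61, -75  ⇒  2A = -5, A = -2.5.
Then Σ (x_i + x_{i+1})·c_i = -100, so x̄ = -100 / (6·(-2.5)) = 20/3.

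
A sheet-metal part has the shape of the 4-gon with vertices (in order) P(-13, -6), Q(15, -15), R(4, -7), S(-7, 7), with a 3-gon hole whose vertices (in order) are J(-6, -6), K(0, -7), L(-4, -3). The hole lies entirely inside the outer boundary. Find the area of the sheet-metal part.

166

Outer boundary:
P→Q: (-13)(-15) − (15)(-6) = 285
Q→R: (15)(-7) − (4)(-15) = -45
R→S: (4)(7) − (-7)(-7) = -21
S→P: (-7)(-6) − (-13)(7) = 133
Σ = 352
Area = |Σ|/2 = 176.
Hole:
Σ = (42) + (-28) + (6) = 20
Area = |Σ|/2 = 10.
Net area = 176 − 10 = 166.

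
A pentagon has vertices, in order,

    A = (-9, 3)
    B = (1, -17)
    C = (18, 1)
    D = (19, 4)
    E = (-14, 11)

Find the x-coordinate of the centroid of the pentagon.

413/156

Apply Gauss's area formula. First the cross-terms c_i = x_i·y_{i+1} − x_{i+1}·y_i:
  150, 307, 53, 265, 57  ⇒  2A = 832, A = 416.
Then Σ (x_i + x_{i+1})·c_i = 6608, so x̄ = 6608 / (6·416) = 413/156.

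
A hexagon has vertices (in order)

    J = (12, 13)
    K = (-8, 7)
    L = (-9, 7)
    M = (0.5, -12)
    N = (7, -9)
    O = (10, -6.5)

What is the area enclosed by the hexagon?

Apply Gauss's area formula: 2A = Σ (x_i·y_{i+1} − x_{i+1}·y_i), indices taken mod 6.
Σ = (188) + (7) + (104.5) + (79.5) + (44.5) + (208) = 631.5
Area = |Σ|/2 = 315.75.

315.75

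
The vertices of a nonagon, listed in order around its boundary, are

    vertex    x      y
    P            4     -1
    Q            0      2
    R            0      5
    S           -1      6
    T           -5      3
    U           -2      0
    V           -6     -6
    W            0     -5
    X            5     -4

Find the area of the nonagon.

Cross-terms: 8, 0, 5, 27, 6, 12, 30, 25, 11  ⇒  Σ = 124
Area = |Σ|/2 = 62.

62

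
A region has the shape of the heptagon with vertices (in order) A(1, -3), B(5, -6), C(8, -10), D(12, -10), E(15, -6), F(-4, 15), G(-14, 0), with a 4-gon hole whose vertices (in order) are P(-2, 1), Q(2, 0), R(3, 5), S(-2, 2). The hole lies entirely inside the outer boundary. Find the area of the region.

Outer boundary:
A→B: (1)(-6) − (5)(-3) = 9
B→C: (5)(-10) − (8)(-6) = -2
C→D: (8)(-10) − (12)(-10) = 40
D→E: (12)(-6) − (15)(-10) = 78
E→F: (15)(15) − (-4)(-6) = 201
F→G: (-4)(0) − (-14)(15) = 210
G→A: (-14)(-3) − (1)(0) = 42
Σ = 578
Area = |Σ|/2 = 289.
Hole:
Σ = (-2) + (10) + (16) + (2) = 26
Area = |Σ|/2 = 13.
Net area = 289 − 13 = 276.

276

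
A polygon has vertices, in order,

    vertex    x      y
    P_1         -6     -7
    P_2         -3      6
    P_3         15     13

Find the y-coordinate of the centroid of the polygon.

Apply the shoelace formula. First the cross-terms c_i = x_i·y_{i+1} − x_{i+1}·y_i:
  -57, -129, -27  ⇒  2A = -213, A = -106.5.
Then Σ (y_i + y_{i+1})·c_i = -2556, so ȳ = -2556 / (6·(-106.5)) = 4.

4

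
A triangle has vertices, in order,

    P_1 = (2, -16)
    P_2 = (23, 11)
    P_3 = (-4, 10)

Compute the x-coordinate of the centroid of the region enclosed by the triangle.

7

Apply the shoelace formula. First the cross-terms c_i = x_i·y_{i+1} − x_{i+1}·y_i:
  390, 274, 44  ⇒  2A = 708, A = 354.
Then Σ (x_i + x_{i+1})·c_i = 14868, so x̄ = 14868 / (6·354) = 7.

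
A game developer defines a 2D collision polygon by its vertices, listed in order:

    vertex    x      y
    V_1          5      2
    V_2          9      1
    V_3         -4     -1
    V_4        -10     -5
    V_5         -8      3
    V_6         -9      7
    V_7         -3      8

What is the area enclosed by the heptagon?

102

Apply the surveyor's formula: 2A = Σ (x_i·y_{i+1} − x_{i+1}·y_i), indices taken mod 7.
Σ = (-13) + (-5) + (10) + (-70) + (-29) + (-51) + (-46) = -204
Area = |Σ|/2 = 102.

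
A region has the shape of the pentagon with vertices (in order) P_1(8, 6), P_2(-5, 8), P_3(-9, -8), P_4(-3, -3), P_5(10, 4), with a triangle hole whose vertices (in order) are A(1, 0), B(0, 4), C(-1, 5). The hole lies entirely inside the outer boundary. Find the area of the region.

126

Outer boundary:
Apply the surveyor's formula: 2A = Σ (x_i·y_{i+1} − x_{i+1}·y_i), indices taken mod 5.
Cross-terms: 94, 112, 3, 18, 28  ⇒  Σ = 255
Area = |Σ|/2 = 127.5.
Hole:
A→B: (1)(4) − (0)(0) = 4
B→C: (0)(5) − (-1)(4) = 4
C→A: (-1)(0) − (1)(5) = -5
Σ = 3
Area = |Σ|/2 = 1.5.
Net area = 127.5 − 1.5 = 126.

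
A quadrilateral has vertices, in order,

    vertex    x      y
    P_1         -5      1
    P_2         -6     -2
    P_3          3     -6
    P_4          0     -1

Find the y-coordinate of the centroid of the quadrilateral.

-331/150

Apply the shoelace (surveyor's) formula. First the cross-terms c_i = x_i·y_{i+1} − x_{i+1}·y_i:
  16, 42, -3, -5  ⇒  2A = 50, A = 25.
Then Σ (y_i + y_{i+1})·c_i = -331, so ȳ = -331 / (6·25) = -331/150.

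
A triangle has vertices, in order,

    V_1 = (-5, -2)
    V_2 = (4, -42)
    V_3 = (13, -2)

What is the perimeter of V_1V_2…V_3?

|V_1V_2| = √((9)² + (-40)²) = √1681 = 41
|V_2V_3| = √((9)² + (40)²) = √1681 = 41
|V_3V_1| = √((-18)² + (0)²) = √324 = 18
Perimeter = 41 + 41 + 18 = 100.

100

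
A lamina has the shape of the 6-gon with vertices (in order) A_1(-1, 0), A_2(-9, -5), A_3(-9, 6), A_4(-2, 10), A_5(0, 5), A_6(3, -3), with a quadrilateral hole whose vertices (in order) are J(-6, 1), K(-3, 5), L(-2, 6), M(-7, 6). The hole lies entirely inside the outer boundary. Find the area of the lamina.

88

Outer boundary:
Σ = (5) + (-99) + (-78) + (-10) + (-15) + (-3) = -200
Area = |Σ|/2 = 100.
Hole:
Cross-terms: -27, -8, 30, 29  ⇒  Σ = 24
Area = |Σ|/2 = 12.
Net area = 100 − 12 = 88.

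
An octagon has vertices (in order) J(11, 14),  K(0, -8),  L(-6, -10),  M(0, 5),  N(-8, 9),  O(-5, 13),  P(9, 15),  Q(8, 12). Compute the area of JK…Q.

Σ = (-88) + (-48) + (-30) + (40) + (-59) + (-192) + (-12) + (-20) = -409
Area = |Σ|/2 = 204.5.

204.5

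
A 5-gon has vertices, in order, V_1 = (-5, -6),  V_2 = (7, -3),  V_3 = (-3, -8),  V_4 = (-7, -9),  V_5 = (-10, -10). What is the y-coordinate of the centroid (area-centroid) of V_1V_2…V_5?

-305/47

Apply the shoelace formula. First the cross-terms c_i = x_i·y_{i+1} − x_{i+1}·y_i:
  57, -65, -29, -20, 10  ⇒  2A = -47, A = -23.5.
Then Σ (y_i + y_{i+1})·c_i = 915, so ȳ = 915 / (6·(-23.5)) = -305/47.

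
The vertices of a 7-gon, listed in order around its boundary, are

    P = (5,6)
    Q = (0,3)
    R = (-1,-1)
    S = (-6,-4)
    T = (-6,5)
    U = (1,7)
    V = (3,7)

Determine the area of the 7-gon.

58

Σ = (15) + (3) + (-2) + (-54) + (-47) + (-14) + (-17) = -116
Area = |Σ|/2 = 58.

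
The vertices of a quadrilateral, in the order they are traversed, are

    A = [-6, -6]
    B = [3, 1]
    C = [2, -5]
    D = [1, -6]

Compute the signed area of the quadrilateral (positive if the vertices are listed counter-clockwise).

-27

Apply Gauss's area formula: 2A = Σ (x_i·y_{i+1} − x_{i+1}·y_i), indices taken mod 4.
A→B: (-6)(1) − (3)(-6) = 12
B→C: (3)(-5) − (2)(1) = -17
C→D: (2)(-6) − (1)(-5) = -7
D→A: (1)(-6) − (-6)(-6) = -42
Σ = -54
Signed area = Σ/2 = -27 (negative ⇒ clockwise traversal).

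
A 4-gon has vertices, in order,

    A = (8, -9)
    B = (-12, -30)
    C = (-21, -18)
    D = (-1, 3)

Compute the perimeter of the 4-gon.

|AB| = √((-20)² + (-21)²) = √841 = 29
|BC| = √((-9)² + (12)²) = √225 = 15
|CD| = √((20)² + (21)²) = √841 = 29
|DA| = √((9)² + (-12)²) = √225 = 15
Perimeter = 29 + 15 + 29 + 15 = 88.

88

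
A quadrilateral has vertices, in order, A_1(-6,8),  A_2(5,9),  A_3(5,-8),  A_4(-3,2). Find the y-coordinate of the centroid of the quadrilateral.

573/205

Apply the shoelace formula. First the cross-terms c_i = x_i·y_{i+1} − x_{i+1}·y_i:
  -94, -85, -14, -12  ⇒  2A = -205, A = -102.5.
Then Σ (y_i + y_{i+1})·c_i = -1719, so ȳ = -1719 / (6·(-102.5)) = 573/205.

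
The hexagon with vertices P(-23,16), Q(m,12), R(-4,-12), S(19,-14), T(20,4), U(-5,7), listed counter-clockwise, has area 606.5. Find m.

Write out the shoelace sum; only the two edges meeting at Q involve m:
2·Area = [((-23)·12 − m·16) + (m·(-12) − (-4)·12)] + 881
       = -28·m + 653 = 1213
⇒ m = -20.

-20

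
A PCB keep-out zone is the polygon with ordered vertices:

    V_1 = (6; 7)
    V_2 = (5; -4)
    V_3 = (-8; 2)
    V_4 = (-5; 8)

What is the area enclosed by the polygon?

Apply the shoelace (surveyor's) formula: 2A = Σ (x_i·y_{i+1} − x_{i+1}·y_i), indices taken mod 4.
V_1→V_2: (6)(-4) − (5)(7) = -59
V_2→V_3: (5)(2) − (-8)(-4) = -22
V_3→V_4: (-8)(8) − (-5)(2) = -54
V_4→V_1: (-5)(7) − (6)(8) = -83
Σ = -218
Area = |Σ|/2 = 109.

109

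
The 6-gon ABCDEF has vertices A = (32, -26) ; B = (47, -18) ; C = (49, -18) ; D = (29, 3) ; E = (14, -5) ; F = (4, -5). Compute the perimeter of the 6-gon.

110

|AB| = √((15)² + (8)²) = √289 = 17
|BC| = √((2)² + (0)²) = √4 = 2
|CD| = √((-20)² + (21)²) = √841 = 29
|DE| = √((-15)² + (-8)²) = √289 = 17
|EF| = √((-10)² + (0)²) = √100 = 10
|FA| = √((28)² + (-21)²) = √1225 = 35
Perimeter = 17 + 2 + 29 + 17 + 10 + 35 = 110.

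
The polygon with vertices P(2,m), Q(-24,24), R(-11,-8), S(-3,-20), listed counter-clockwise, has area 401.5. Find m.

3

Write out the shoelace sum; only the two edges meeting at P involve m:
2·Area = [((-3)·m − 2·(-20)) + (2·24 − (-24)·m)] + 652
       = 21·m + 740 = 803
⇒ m = 3.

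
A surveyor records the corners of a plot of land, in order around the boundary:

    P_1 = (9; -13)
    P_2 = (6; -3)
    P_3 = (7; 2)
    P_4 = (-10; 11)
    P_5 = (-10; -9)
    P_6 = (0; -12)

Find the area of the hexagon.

304.5

Apply the shoelace (surveyor's) formula: 2A = Σ (x_i·y_{i+1} − x_{i+1}·y_i), indices taken mod 6.
Cross-terms: 51, 33, 97, 200, 120, 108  ⇒  Σ = 609
Area = |Σ|/2 = 304.5.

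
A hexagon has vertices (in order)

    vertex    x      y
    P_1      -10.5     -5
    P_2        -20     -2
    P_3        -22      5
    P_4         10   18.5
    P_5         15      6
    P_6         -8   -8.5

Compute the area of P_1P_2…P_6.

513.125

Apply the shoelace formula: 2A = Σ (x_i·y_{i+1} − x_{i+1}·y_i), indices taken mod 6.
Σ = (-79) + (-144) + (-457) + (-217.5) + (-79.5) + (-49.25) = -1026.25
Area = |Σ|/2 = 513.125.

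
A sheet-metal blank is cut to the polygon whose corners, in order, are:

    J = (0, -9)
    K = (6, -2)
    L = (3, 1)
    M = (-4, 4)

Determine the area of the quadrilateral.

Apply the surveyor's formula: 2A = Σ (x_i·y_{i+1} − x_{i+1}·y_i), indices taken mod 4.
Cross-terms: 54, 12, 16, 36  ⇒  Σ = 118
Area = |Σ|/2 = 59.

59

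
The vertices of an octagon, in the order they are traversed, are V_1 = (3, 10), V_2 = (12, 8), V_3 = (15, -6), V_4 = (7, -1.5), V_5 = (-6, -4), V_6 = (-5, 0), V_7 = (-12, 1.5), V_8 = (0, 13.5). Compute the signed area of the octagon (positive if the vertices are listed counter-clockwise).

-267.75

Apply the shoelace (surveyor's) formula: 2A = Σ (x_i·y_{i+1} − x_{i+1}·y_i), indices taken mod 8.
Cross-terms: -96, -192, 19.5, -37, -20, -7.5, -162, -40.5  ⇒  Σ = -535.5
Signed area = Σ/2 = -267.75 (negative ⇒ clockwise traversal).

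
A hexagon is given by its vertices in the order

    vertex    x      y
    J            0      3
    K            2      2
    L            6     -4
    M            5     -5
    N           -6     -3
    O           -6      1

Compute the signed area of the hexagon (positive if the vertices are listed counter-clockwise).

Apply the shoelace (surveyor's) formula: 2A = Σ (x_i·y_{i+1} − x_{i+1}·y_i), indices taken mod 6.
Σ = (-6) + (-20) + (-10) + (-45) + (-24) + (-18) = -123
Signed area = Σ/2 = -61.5 (negative ⇒ clockwise traversal).

-61.5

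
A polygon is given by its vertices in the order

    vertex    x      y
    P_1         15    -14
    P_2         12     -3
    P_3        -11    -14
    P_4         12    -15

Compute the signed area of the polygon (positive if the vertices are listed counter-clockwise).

Apply the shoelace (surveyor's) formula: 2A = Σ (x_i·y_{i+1} − x_{i+1}·y_i), indices taken mod 4.
P_1→P_2: (15)(-3) − (12)(-14) = 123
P_2→P_3: (12)(-14) − (-11)(-3) = -201
P_3→P_4: (-11)(-15) − (12)(-14) = 333
P_4→P_1: (12)(-14) − (15)(-15) = 57
Σ = 312
Signed area = Σ/2 = 156 (positive ⇒ counter-clockwise traversal).

156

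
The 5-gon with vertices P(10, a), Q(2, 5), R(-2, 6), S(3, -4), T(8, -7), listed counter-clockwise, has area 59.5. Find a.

The doubled signed area Σ (x_i y_{i+1} − x_{i+1} y_i) is linear in a.
With a=0 it equals 143; the coefficient of a is 6 (from the two edges through P).
So 6·a + 143 = 2·59.5 = 119 ⇒ a = -4.

-4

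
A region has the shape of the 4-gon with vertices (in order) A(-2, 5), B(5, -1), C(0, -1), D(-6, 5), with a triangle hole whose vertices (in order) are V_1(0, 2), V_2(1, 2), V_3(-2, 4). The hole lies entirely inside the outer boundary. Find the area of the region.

Outer boundary:
A→B: (-2)(-1) − (5)(5) = -23
B→C: (5)(-1) − (0)(-1) = -5
C→D: (0)(5) − (-6)(-1) = -6
D→A: (-6)(5) − (-2)(5) = -20
Σ = -54
Area = |Σ|/2 = 27.
Hole:
Apply the shoelace (surveyor's) formula: 2A = Σ (x_i·y_{i+1} − x_{i+1}·y_i), indices taken mod 3.
Cross-terms: -2, 8, -4  ⇒  Σ = 2
Area = |Σ|/2 = 1.
Net area = 27 − 1 = 26.

26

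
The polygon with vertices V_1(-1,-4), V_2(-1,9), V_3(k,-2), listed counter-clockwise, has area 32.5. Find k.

-6

The doubled signed area Σ (x_i y_{i+1} − x_{i+1} y_i) is linear in k.
With k=0 it equals -13; the coefficient of k is -13 (from the two edges through V_3).
So -13·k + -13 = 2·32.5 = 65 ⇒ k = -6.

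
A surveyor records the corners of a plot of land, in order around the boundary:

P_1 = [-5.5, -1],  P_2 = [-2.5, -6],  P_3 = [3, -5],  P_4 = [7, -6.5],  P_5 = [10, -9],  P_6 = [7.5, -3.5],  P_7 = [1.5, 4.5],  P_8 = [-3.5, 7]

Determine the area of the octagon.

Σ = (30.5) + (30.5) + (15.5) + (2) + (32.5) + (39) + (26.25) + (42) = 218.25
Area = |Σ|/2 = 109.125.

109.125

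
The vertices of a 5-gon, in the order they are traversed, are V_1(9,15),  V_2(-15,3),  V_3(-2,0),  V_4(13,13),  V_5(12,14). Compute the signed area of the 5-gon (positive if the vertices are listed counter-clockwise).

156

Apply the surveyor's formula: 2A = Σ (x_i·y_{i+1} − x_{i+1}·y_i), indices taken mod 5.
Σ = (252) + (6) + (-26) + (26) + (54) = 312
Signed area = Σ/2 = 156 (positive ⇒ counter-clockwise traversal).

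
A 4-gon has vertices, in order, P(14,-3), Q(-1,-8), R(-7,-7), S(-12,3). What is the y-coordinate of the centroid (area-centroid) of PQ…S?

-44/15

Apply Gauss's area formula. First the cross-terms c_i = x_i·y_{i+1} − x_{i+1}·y_i:
  -115, -49, -105, -6  ⇒  2A = -275, A = -137.5.
Then Σ (y_i + y_{i+1})·c_i = 2420, so ȳ = 2420 / (6·(-137.5)) = -44/15.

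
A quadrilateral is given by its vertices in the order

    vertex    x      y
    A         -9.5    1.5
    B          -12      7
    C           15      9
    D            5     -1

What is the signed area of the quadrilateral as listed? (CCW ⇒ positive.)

-161.75

Apply the shoelace formula: 2A = Σ (x_i·y_{i+1} − x_{i+1}·y_i), indices taken mod 4.
Σ = (-48.5) + (-213) + (-60) + (-2) = -323.5
Signed area = Σ/2 = -161.75 (negative ⇒ clockwise traversal).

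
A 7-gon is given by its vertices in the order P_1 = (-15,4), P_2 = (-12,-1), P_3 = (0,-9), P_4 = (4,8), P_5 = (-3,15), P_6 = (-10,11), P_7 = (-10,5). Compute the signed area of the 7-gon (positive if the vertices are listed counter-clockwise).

251.5

Σ = (63) + (108) + (36) + (84) + (117) + (60) + (35) = 503
Signed area = Σ/2 = 251.5 (positive ⇒ counter-clockwise traversal).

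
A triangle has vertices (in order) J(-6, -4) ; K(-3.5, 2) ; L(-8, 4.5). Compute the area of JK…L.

16.625

Cross-terms: -26, 0.25, 59  ⇒  Σ = 33.25
Area = |Σ|/2 = 16.625.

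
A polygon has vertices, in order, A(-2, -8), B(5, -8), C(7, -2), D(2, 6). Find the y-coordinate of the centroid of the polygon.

Apply the shoelace formula. First the cross-terms c_i = x_i·y_{i+1} − x_{i+1}·y_i:
  56, 46, 46, -4  ⇒  2A = 144, A = 72.
Then Σ (y_i + y_{i+1})·c_i = -1164, so ȳ = -1164 / (6·72) = -97/36.

-97/36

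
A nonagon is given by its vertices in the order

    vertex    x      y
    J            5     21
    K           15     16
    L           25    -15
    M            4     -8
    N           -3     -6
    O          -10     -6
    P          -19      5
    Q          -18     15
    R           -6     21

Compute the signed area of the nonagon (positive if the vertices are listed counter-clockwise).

-984

Apply Gauss's area formula: 2A = Σ (x_i·y_{i+1} − x_{i+1}·y_i), indices taken mod 9.
J→K: (5)(16) − (15)(21) = -235
K→L: (15)(-15) − (25)(16) = -625
L→M: (25)(-8) − (4)(-15) = -140
M→N: (4)(-6) − (-3)(-8) = -48
N→O: (-3)(-6) − (-10)(-6) = -42
O→P: (-10)(5) − (-19)(-6) = -164
P→Q: (-19)(15) − (-18)(5) = -195
Q→R: (-18)(21) − (-6)(15) = -288
R→J: (-6)(21) − (5)(21) = -231
Σ = -1968
Signed area = Σ/2 = -984 (negative ⇒ clockwise traversal).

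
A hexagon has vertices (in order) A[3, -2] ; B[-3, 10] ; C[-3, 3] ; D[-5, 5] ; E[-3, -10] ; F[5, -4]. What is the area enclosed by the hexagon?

87

Σ = (24) + (21) + (0) + (65) + (62) + (2) = 174
Area = |Σ|/2 = 87.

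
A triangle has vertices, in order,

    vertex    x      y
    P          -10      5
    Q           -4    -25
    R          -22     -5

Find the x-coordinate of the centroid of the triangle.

Apply Gauss's area formula. First the cross-terms c_i = x_i·y_{i+1} − x_{i+1}·y_i:
  270, -530, -160  ⇒  2A = -420, A = -210.
Then Σ (x_i + x_{i+1})·c_i = 15120, so x̄ = 15120 / (6·(-210)) = -12.

-12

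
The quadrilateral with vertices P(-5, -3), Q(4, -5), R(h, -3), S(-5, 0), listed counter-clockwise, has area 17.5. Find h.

2

Write out the shoelace sum; only the two edges meeting at R involve h:
2·Area = [(4·(-3) − h·(-5)) + (h·0 − (-5)·(-3))] + 52
       = 5·h + 25 = 35
⇒ h = 2.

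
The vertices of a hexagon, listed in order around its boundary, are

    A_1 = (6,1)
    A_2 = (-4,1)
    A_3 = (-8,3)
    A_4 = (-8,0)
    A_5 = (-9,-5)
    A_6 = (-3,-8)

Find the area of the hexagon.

86

Σ = (10) + (-4) + (24) + (40) + (57) + (45) = 172
Area = |Σ|/2 = 86.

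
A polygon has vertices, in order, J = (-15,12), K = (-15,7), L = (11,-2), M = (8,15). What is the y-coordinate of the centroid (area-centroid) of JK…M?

Apply Gauss's area formula. First the cross-terms c_i = x_i·y_{i+1} − x_{i+1}·y_i:
  75, -47, 181, 321  ⇒  2A = 530, A = 265.
Then Σ (y_i + y_{i+1})·c_i = 12210, so ȳ = 12210 / (6·265) = 407/53.

407/53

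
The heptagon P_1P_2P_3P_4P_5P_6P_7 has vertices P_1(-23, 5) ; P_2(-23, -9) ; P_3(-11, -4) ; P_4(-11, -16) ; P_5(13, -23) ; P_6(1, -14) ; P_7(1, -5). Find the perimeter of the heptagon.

114

|P_1P_2| = √((0)² + (-14)²) = √196 = 14
|P_2P_3| = √((12)² + (5)²) = √169 = 13
|P_3P_4| = √((0)² + (-12)²) = √144 = 12
|P_4P_5| = √((24)² + (-7)²) = √625 = 25
|P_5P_6| = √((-12)² + (9)²) = √225 = 15
|P_6P_7| = √((0)² + (9)²) = √81 = 9
|P_7P_1| = √((-24)² + (10)²) = √676 = 26
Perimeter = 14 + 13 + 12 + 25 + 15 + 9 + 26 = 114.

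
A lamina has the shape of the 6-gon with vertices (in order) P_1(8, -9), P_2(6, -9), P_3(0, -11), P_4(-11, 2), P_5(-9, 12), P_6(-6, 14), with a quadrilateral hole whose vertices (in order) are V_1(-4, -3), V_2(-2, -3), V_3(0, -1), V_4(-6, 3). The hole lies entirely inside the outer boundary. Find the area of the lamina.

199.5

Outer boundary:
Cross-terms: -18, -66, -121, -114, -54, -58  ⇒  Σ = -431
Area = |Σ|/2 = 215.5.
Hole:
Σ = (6) + (2) + (-6) + (30) = 32
Area = |Σ|/2 = 16.
Net area = 215.5 − 16 = 199.5.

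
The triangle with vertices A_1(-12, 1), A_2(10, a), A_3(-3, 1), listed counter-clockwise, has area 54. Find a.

-11

Write out the shoelace sum; only the two edges meeting at A_2 involve a:
2·Area = [((-12)·a − 10·1) + (10·1 − (-3)·a)] + 9
       = -9·a + 9 = 108
⇒ a = -11.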